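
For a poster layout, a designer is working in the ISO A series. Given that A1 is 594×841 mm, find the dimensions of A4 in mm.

210 × 297 mm

A2: ⌊841/2⌋ × 594 = 420 × 594 mm
A3: ⌊594/2⌋ × 420 = 297 × 420 mm
A4: ⌊420/2⌋ × 297 = 210 × 297 mm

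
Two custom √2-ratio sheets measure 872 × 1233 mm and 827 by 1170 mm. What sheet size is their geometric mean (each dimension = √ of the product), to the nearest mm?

Short side: √(872 · 827) = √721144 ≈ 849.2 → 849 mm
Long side: √(1233 · 1170) = √1442610 ≈ 1201.1 → 1201 mm

849 × 1201 mm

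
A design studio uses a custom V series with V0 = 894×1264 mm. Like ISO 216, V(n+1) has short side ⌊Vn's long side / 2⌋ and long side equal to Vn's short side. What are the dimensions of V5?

158 × 223 mm

V1: ⌊1264/2⌋ × 894 = 632 × 894 mm
V2: ⌊894/2⌋ × 632 = 447 × 632 mm
V3: ⌊632/2⌋ × 447 = 316 × 447 mm
V4: ⌊447/2⌋ × 316 = 223 × 316 mm
V5: ⌊316/2⌋ × 223 = 158 × 223 mm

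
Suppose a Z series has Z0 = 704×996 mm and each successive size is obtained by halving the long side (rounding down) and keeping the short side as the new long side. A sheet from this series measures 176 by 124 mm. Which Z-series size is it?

Z0: 704 × 996 mm
Z1: 498 × 704 mm
Z2: 352 × 498 mm
Z3: 249 × 352 mm
Z4: 176 × 249 mm
Z5: 124 × 176 mm
Z6: 88 × 124 mm
→ matches Z5.

Z5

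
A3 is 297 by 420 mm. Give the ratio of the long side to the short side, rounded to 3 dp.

420 / 297 = 1.414
Matches √2 ≈ 1.414 — the ISO 216 defining ratio.

1.414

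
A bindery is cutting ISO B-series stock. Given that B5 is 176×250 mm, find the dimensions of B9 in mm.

44 × 62 mm

B6: ⌊250/2⌋ × 176 = 125 × 176 mm
B7: ⌊176/2⌋ × 125 = 88 × 125 mm
B8: ⌊125/2⌋ × 88 = 62 × 88 mm
B9: ⌊88/2⌋ × 62 = 44 × 62 mm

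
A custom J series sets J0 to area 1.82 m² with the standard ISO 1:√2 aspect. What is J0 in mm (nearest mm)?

Let the short side be w mm. Then w · w√2 = 1.82 m² = 1,820,000 mm².
w² = 1,820,000/√2, so w ≈ 1134.4 mm; long side = w√2 ≈ 1604.3 mm.

1134 × 1604 mm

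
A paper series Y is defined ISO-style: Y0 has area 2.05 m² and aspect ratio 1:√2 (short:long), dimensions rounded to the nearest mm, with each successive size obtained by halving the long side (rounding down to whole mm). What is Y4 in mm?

Let Y0's short side be w mm. w · w√2 = 2.05 m² = 2,050,000 mm², so w ≈ 1204.0 mm and w√2 ≈ 1702.7 mm → Y0 = 1204 × 1703 mm.
Y1: ⌊1703/2⌋ × 1204 = 851 × 1204 mm
Y2: ⌊1204/2⌋ × 851 = 602 × 851 mm
Y3: ⌊851/2⌋ × 602 = 425 × 602 mm
Y4: ⌊602/2⌋ × 425 = 301 × 425 mm

301 × 425 mm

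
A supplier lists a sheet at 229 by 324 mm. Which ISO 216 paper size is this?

C4 (229 × 324 mm)

Aspect ratio 324/229 ≈ 1.415 — close to the ISO √2 ≈ 1.414.
In the C-series (envelope sizes, between A and B): C4 = 229 × 324 mm.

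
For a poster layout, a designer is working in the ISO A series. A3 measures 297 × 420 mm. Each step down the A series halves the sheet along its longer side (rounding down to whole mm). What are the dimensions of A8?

A4: ⌊420/2⌋ × 297 = 210 × 297 mm
A5: ⌊297/2⌋ × 210 = 148 × 210 mm
A6: ⌊210/2⌋ × 148 = 105 × 148 mm
A7: ⌊148/2⌋ × 105 = 74 × 105 mm
A8: ⌊105/2⌋ × 74 = 52 × 74 mm

52 × 74 mm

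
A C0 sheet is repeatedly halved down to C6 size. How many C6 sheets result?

C0 = 917 × 1297 mm; C6 = 114 × 162 mm.
Each halving step doubles the count; 6 steps from C0 to C6.
2^6 = 64.

64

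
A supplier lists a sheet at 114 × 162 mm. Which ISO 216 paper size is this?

Aspect ratio 162/114 ≈ 1.421 — close to the ISO √2 ≈ 1.414.
In the C-series (envelope sizes, between A and B): C6 = 114 × 162 mm.

C6 (114 × 162 mm)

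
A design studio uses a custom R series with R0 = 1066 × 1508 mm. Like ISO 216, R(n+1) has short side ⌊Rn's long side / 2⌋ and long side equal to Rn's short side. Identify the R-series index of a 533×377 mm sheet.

R0: 1066 × 1508 mm
R1: 754 × 1066 mm
R2: 533 × 754 mm
R3: 377 × 533 mm
R4: 266 × 377 mm
→ matches R3.

R3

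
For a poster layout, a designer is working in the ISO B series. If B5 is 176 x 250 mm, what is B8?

62 × 88 mm

B6: ⌊250/2⌋ × 176 = 125 × 176 mm
B7: ⌊176/2⌋ × 125 = 88 × 125 mm
B8: ⌊125/2⌋ × 88 = 62 × 88 mm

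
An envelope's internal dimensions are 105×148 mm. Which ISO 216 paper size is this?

Aspect ratio 148/105 ≈ 1.410 — close to the ISO √2 ≈ 1.414.
In the A-series (A0 area = 1 m²): A6 = 105 × 148 mm.

A6 (105 × 148 mm)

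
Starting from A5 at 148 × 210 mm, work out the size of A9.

A6: ⌊210/2⌋ × 148 = 105 × 148 mm
A7: ⌊148/2⌋ × 105 = 74 × 105 mm
A8: ⌊105/2⌋ × 74 = 52 × 74 mm
A9: ⌊74/2⌋ × 52 = 37 × 52 mm

37 × 52 mm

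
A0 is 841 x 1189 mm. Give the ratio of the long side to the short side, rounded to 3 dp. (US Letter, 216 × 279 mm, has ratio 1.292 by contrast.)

1.414

1189 / 841 = 1.414
Matches √2 ≈ 1.414 — the ISO 216 defining ratio.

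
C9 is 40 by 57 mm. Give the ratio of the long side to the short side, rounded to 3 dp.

1.425

57 / 40 = 1.425
ISO 216 targets √2 ≈ 1.414; the +0.011 deviation is from mm rounding.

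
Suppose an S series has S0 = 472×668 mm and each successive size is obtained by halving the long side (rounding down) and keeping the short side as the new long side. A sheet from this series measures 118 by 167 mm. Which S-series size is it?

S4

S0: 472 × 668 mm
S1: 334 × 472 mm
S2: 236 × 334 mm
S3: 167 × 236 mm
S4: 118 × 167 mm
S5: 83 × 118 mm
→ matches S4.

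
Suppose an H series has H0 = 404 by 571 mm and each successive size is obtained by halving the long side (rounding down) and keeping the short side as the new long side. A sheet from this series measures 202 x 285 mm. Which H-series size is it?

H0: 404 × 571 mm
H1: 285 × 404 mm
H2: 202 × 285 mm
H3: 142 × 202 mm
→ matches H2.

H2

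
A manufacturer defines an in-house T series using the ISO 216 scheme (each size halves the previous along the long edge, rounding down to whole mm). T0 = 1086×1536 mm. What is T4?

271 × 384 mm

T1: ⌊1536/2⌋ × 1086 = 768 × 1086 mm
T2: ⌊1086/2⌋ × 768 = 543 × 768 mm
T3: ⌊768/2⌋ × 543 = 384 × 543 mm
T4: ⌊543/2⌋ × 384 = 271 × 384 mm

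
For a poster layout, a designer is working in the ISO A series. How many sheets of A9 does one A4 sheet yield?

Each ISO step halves the sheet: 1 × A4 → 2 × A5 → 4 × A6 → 8 × A7 → …
From A4 to A9 is 5 halving steps: 2^5 = 32.

32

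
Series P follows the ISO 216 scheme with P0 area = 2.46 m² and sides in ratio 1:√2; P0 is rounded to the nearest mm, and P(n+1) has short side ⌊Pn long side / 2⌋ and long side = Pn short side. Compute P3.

466 × 659 mm

Let P0's short side be w mm. w · w√2 = 2.46 m² = 2,460,000 mm², so w ≈ 1318.9 mm and w√2 ≈ 1865.2 mm → P0 = 1319 × 1865 mm.
P1: ⌊1865/2⌋ × 1319 = 932 × 1319 mm
P2: ⌊1319/2⌋ × 932 = 659 × 932 mm
P3: ⌊932/2⌋ × 659 = 466 × 659 mm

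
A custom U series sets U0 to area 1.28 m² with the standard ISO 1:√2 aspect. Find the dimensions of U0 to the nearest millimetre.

951 × 1345 mm

Let the short side be w mm. Then w · w√2 = 1.28 m² = 1,280,000 mm².
w² = 1,280,000/√2, so w ≈ 951.4 mm; long side = w√2 ≈ 1345.4 mm.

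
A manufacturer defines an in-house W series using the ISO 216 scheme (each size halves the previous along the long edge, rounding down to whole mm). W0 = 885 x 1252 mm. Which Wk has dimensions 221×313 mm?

W0: 885 × 1252 mm
W1: 626 × 885 mm
W2: 442 × 626 mm
W3: 313 × 442 mm
W4: 221 × 313 mm
W5: 156 × 221 mm
→ matches W4.

W4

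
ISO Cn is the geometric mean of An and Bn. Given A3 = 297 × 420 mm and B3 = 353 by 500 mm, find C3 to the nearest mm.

324 × 458 mm

Short side: √(297 · 353) = √104841 ≈ 323.8 → 324 mm
Long side: √(420 · 500) = √210000 ≈ 458.3 → 458 mm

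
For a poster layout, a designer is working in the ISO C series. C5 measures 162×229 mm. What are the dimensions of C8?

57 × 81 mm

C6: ⌊229/2⌋ × 162 = 114 × 162 mm
C7: ⌊162/2⌋ × 114 = 81 × 114 mm
C8: ⌊114/2⌋ × 81 = 57 × 81 mm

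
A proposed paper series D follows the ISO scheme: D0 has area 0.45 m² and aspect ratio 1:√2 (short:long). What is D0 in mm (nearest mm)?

Let the short side be w mm. Then w · w√2 = 0.45 m² = 450,000 mm².
w² = 450,000/√2, so w ≈ 564.1 mm; long side = w√2 ≈ 797.7 mm.

564 × 798 mm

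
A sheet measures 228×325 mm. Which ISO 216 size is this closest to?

C4 (229 × 324 mm)

Aspect ratio 325/228 ≈ 1.425 — close to the ISO √2 ≈ 1.414.
In the C-series (envelope sizes, between A and B): C4 = 229 × 324 mm.
Off by 2 mm total — nearest standard size.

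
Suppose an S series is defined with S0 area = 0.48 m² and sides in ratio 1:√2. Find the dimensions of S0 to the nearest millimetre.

Let the short side be w mm. Then w · w√2 = 0.48 m² = 480,000 mm².
w² = 480,000/√2, so w ≈ 582.6 mm; long side = w√2 ≈ 823.9 mm.

583 × 824 mm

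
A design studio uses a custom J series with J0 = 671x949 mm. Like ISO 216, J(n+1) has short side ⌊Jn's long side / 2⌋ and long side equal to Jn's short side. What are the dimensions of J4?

J1: ⌊949/2⌋ × 671 = 474 × 671 mm
J2: ⌊671/2⌋ × 474 = 335 × 474 mm
J3: ⌊474/2⌋ × 335 = 237 × 335 mm
J4: ⌊335/2⌋ × 237 = 167 × 237 mm

167 × 237 mm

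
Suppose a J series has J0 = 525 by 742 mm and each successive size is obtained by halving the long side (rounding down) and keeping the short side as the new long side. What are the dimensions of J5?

J1 = 371 × 525 mm (from J0 by 1 halving).
J2: ⌊525/2⌋ × 371 = 262 × 371 mm
J3: ⌊371/2⌋ × 262 = 185 × 262 mm
J4: ⌊262/2⌋ × 185 = 131 × 185 mm
J5: ⌊185/2⌋ × 131 = 92 × 131 mm

92 × 131 mm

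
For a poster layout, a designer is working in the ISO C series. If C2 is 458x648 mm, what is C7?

C3: ⌊648/2⌋ × 458 = 324 × 458 mm
C4: ⌊458/2⌋ × 324 = 229 × 324 mm
C5: ⌊324/2⌋ × 229 = 162 × 229 mm
C6: ⌊229/2⌋ × 162 = 114 × 162 mm
C7: ⌊162/2⌋ × 114 = 81 × 114 mm

81 × 114 mm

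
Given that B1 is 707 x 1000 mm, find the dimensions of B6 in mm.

B2: ⌊1000/2⌋ × 707 = 500 × 707 mm
B3: ⌊707/2⌋ × 500 = 353 × 500 mm
B4: ⌊500/2⌋ × 353 = 250 × 353 mm
B5: ⌊353/2⌋ × 250 = 176 × 250 mm
B6: ⌊250/2⌋ × 176 = 125 × 176 mm

125 × 176 mm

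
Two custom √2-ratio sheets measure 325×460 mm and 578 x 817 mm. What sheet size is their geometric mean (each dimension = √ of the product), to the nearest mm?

433 × 613 mm

Short side: √(325 · 578) = √187850 ≈ 433.4 → 433 mm
Long side: √(460 · 817) = √375820 ≈ 613.0 → 613 mm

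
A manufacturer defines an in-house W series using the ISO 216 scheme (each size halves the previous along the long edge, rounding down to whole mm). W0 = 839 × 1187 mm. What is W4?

W1: ⌊1187/2⌋ × 839 = 593 × 839 mm
W2: ⌊839/2⌋ × 593 = 419 × 593 mm
W3: ⌊593/2⌋ × 419 = 296 × 419 mm
W4: ⌊419/2⌋ × 296 = 209 × 296 mm

209 × 296 mm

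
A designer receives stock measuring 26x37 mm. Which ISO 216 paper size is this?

A10 (26 × 37 mm)

Aspect ratio 37/26 ≈ 1.423 — close to the ISO √2 ≈ 1.414.
In the A-series (A0 area = 1 m²): A10 = 26 × 37 mm.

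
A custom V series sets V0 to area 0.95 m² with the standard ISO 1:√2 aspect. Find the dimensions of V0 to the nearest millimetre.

Let the short side be w mm. Then w · w√2 = 0.95 m² = 950,000 mm².
w² = 950,000/√2, so w ≈ 819.6 mm; long side = w√2 ≈ 1159.1 mm.

820 × 1159 mm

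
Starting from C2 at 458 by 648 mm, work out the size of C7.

81 × 114 mm

C3: ⌊648/2⌋ × 458 = 324 × 458 mm
C4: ⌊458/2⌋ × 324 = 229 × 324 mm
C5: ⌊324/2⌋ × 229 = 162 × 229 mm
C6: ⌊229/2⌋ × 162 = 114 × 162 mm
C7: ⌊162/2⌋ × 114 = 81 × 114 mm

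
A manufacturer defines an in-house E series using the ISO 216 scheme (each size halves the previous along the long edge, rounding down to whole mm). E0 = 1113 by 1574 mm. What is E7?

E1 = 787 × 1113 mm (from E0 by 1 halving).
E2: ⌊1113/2⌋ × 787 = 556 × 787 mm
E3: ⌊787/2⌋ × 556 = 393 × 556 mm
E4: ⌊556/2⌋ × 393 = 278 × 393 mm
E5: ⌊393/2⌋ × 278 = 196 × 278 mm
E6: ⌊278/2⌋ × 196 = 139 × 196 mm
E7: ⌊196/2⌋ × 139 = 98 × 139 mm

98 × 139 mm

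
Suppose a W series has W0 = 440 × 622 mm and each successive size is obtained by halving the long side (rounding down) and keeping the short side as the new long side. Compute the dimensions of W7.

W1 = 311 × 440 mm (from W0 by 1 halving).
W2: ⌊440/2⌋ × 311 = 220 × 311 mm
W3: ⌊311/2⌋ × 220 = 155 × 220 mm
W4: ⌊220/2⌋ × 155 = 110 × 155 mm
W5: ⌊155/2⌋ × 110 = 77 × 110 mm
W6: ⌊110/2⌋ × 77 = 55 × 77 mm
W7: ⌊77/2⌋ × 55 = 38 × 55 mm

38 × 55 mm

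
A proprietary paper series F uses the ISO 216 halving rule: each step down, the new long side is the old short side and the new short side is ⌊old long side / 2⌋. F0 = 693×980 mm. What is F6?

86 × 122 mm

F1 = 490 × 693 mm (from F0 by 1 halving).
F2: ⌊693/2⌋ × 490 = 346 × 490 mm
F3: ⌊490/2⌋ × 346 = 245 × 346 mm
F4: ⌊346/2⌋ × 245 = 173 × 245 mm
F5: ⌊245/2⌋ × 173 = 122 × 173 mm
F6: ⌊173/2⌋ × 122 = 86 × 122 mm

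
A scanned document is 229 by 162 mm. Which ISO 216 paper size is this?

Aspect ratio 229/162 ≈ 1.414 — close to the ISO √2 ≈ 1.414.
In the C-series (envelope sizes, between A and B): C5 = 162 × 229 mm.

C5 (162 × 229 mm)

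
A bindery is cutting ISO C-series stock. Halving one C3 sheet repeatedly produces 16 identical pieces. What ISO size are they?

C7

16 = 2^4, so 4 halving steps.
C3 → C4 → … → C7 after 4 steps.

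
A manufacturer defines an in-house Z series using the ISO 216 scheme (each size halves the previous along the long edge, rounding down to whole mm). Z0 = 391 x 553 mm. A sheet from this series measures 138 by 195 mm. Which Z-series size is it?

Z3

Z0: 391 × 553 mm
Z1: 276 × 391 mm
Z2: 195 × 276 mm
Z3: 138 × 195 mm
Z4: 97 × 138 mm
→ matches Z3.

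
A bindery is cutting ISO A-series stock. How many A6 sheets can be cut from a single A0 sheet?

Each ISO step halves the sheet: 1 × A0 → 2 × A1 → 4 × A2 → 8 × A3 → …
From A0 to A6 is 6 halving steps: 2^6 = 64.

64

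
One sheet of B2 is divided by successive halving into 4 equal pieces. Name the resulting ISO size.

4 = 2^2, so 2 halving steps.
B2 → B3 → … → B4 after 2 steps.

B4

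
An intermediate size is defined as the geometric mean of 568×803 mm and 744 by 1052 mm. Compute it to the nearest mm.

Short side: √(568 · 744) = √422592 ≈ 650.1 → 650 mm
Long side: √(803 · 1052) = √844756 ≈ 919.1 → 919 mm

650 × 919 mm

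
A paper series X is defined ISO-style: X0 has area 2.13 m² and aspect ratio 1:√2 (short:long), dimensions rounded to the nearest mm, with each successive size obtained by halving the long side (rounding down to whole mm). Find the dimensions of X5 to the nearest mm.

Let X0's short side be w mm. w · w√2 = 2.13 m² = 2,130,000 mm², so w ≈ 1227.2 mm and w√2 ≈ 1735.6 mm → X0 = 1227 × 1736 mm.
X1: ⌊1736/2⌋ × 1227 = 868 × 1227 mm
X2: ⌊1227/2⌋ × 868 = 613 × 868 mm
X3: ⌊868/2⌋ × 613 = 434 × 613 mm
X4: ⌊613/2⌋ × 434 = 306 × 434 mm
X5: ⌊434/2⌋ × 306 = 217 × 306 mm

217 × 306 mm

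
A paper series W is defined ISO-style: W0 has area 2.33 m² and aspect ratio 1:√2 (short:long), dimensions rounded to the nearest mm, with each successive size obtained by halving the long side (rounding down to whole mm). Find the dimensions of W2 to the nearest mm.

Let W0's short side be w mm. w · w√2 = 2.33 m² = 2,330,000 mm², so w ≈ 1283.6 mm and w√2 ≈ 1815.2 mm → W0 = 1284 × 1815 mm.
W1: ⌊1815/2⌋ × 1284 = 907 × 1284 mm
W2: ⌊1284/2⌋ × 907 = 642 × 907 mm

642 × 907 mm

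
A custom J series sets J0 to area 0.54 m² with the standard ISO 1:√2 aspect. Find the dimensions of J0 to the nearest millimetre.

Let the short side be w mm. Then w · w√2 = 0.54 m² = 540,000 mm².
w² = 540,000/√2, so w ≈ 617.9 mm; long side = w√2 ≈ 873.9 mm.

618 × 874 mm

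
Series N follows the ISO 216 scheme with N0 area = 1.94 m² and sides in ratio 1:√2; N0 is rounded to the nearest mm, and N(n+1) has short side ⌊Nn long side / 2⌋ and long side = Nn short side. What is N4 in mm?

Let N0's short side be w mm. w · w√2 = 1.94 m² = 1,940,000 mm², so w ≈ 1171.2 mm and w√2 ≈ 1656.4 mm → N0 = 1171 × 1656 mm.
N1: ⌊1656/2⌋ × 1171 = 828 × 1171 mm
N2: ⌊1171/2⌋ × 828 = 585 × 828 mm
N3: ⌊828/2⌋ × 585 = 414 × 585 mm
N4: ⌊585/2⌋ × 414 = 292 × 414 mm

292 × 414 mm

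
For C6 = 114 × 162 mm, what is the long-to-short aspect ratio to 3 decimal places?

162 / 114 = 1.421
ISO 216 targets √2 ≈ 1.414; the +0.007 deviation is from mm rounding.

1.421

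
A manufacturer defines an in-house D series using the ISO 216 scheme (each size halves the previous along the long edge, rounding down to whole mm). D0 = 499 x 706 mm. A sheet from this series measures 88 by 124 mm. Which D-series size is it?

D0: 499 × 706 mm
D1: 353 × 499 mm
D2: 249 × 353 mm
D3: 176 × 249 mm
D4: 124 × 176 mm
D5: 88 × 124 mm
D6: 62 × 88 mm
→ matches D5.

D5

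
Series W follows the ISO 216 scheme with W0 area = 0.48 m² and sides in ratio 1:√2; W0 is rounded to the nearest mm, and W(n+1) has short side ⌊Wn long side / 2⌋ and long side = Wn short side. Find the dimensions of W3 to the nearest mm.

Let W0's short side be w mm. w · w√2 = 0.48 m² = 480,000 mm², so w ≈ 582.6 mm and w√2 ≈ 823.9 mm → W0 = 583 × 824 mm.
W1: ⌊824/2⌋ × 583 = 412 × 583 mm
W2: ⌊583/2⌋ × 412 = 291 × 412 mm
W3: ⌊412/2⌋ × 291 = 206 × 291 mm

206 × 291 mm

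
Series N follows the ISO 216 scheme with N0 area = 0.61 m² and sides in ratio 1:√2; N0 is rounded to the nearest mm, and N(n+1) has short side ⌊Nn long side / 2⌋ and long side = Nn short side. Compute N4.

164 × 232 mm

Let N0's short side be w mm. w · w√2 = 0.61 m² = 610,000 mm², so w ≈ 656.8 mm and w√2 ≈ 928.8 mm → N0 = 657 × 929 mm.
N1: ⌊929/2⌋ × 657 = 464 × 657 mm
N2: ⌊657/2⌋ × 464 = 328 × 464 mm
N3: ⌊464/2⌋ × 328 = 232 × 328 mm
N4: ⌊328/2⌋ × 232 = 164 × 232 mm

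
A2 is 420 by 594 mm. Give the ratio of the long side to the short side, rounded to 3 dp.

594 / 420 = 1.414
Matches √2 ≈ 1.414 — the ISO 216 defining ratio.

1.414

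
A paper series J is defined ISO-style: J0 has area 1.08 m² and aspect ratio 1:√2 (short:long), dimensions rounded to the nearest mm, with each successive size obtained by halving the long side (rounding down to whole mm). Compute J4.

Let J0's short side be w mm. w · w√2 = 1.08 m² = 1,080,000 mm², so w ≈ 873.9 mm and w√2 ≈ 1235.9 mm → J0 = 874 × 1236 mm.
J1: ⌊1236/2⌋ × 874 = 618 × 874 mm
J2: ⌊874/2⌋ × 618 = 437 × 618 mm
J3: ⌊618/2⌋ × 437 = 309 × 437 mm
J4: ⌊437/2⌋ × 309 = 218 × 309 mm

218 × 309 mm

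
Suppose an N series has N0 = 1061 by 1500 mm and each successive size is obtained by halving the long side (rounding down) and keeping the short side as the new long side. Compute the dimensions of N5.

187 × 265 mm

N1: ⌊1500/2⌋ × 1061 = 750 × 1061 mm
N2: ⌊1061/2⌋ × 750 = 530 × 750 mm
N3: ⌊750/2⌋ × 530 = 375 × 530 mm
N4: ⌊530/2⌋ × 375 = 265 × 375 mm
N5: ⌊375/2⌋ × 265 = 187 × 265 mm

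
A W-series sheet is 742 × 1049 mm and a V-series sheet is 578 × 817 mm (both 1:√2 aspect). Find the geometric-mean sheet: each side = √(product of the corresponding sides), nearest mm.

Short side: √(742 · 578) = √428876 ≈ 654.9 → 655 mm
Long side: √(1049 · 817) = √857033 ≈ 925.8 → 926 mm

655 × 926 mm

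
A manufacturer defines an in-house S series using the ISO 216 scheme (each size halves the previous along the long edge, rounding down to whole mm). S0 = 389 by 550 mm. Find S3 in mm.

S1: ⌊550/2⌋ × 389 = 275 × 389 mm
S2: ⌊389/2⌋ × 275 = 194 × 275 mm
S3: ⌊275/2⌋ × 194 = 137 × 194 mm

137 × 194 mm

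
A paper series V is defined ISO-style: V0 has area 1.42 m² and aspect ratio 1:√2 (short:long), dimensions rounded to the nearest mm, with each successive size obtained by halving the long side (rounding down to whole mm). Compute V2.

Let V0's short side be w mm. w · w√2 = 1.42 m² = 1,420,000 mm², so w ≈ 1002.0 mm and w√2 ≈ 1417.1 mm → V0 = 1002 × 1417 mm.
V1: ⌊1417/2⌋ × 1002 = 708 × 1002 mm
V2: ⌊1002/2⌋ × 708 = 501 × 708 mm

501 × 708 mm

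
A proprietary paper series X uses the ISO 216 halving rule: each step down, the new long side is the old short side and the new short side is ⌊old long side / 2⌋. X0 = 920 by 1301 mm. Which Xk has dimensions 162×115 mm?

X0: 920 × 1301 mm
X1: 650 × 920 mm
X2: 460 × 650 mm
X3: 325 × 460 mm
X4: 230 × 325 mm
X5: 162 × 230 mm
X6: 115 × 162 mm
X7: 81 × 115 mm
→ matches X6.

X6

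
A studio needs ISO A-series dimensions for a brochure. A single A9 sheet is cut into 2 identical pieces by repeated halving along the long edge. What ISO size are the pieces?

2 = 2^1, so 1 halving step.
A9 → A10 → … → A10 after 1 step.

A10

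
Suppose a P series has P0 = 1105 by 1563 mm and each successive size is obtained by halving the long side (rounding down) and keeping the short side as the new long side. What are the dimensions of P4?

P1: ⌊1563/2⌋ × 1105 = 781 × 1105 mm
P2: ⌊1105/2⌋ × 781 = 552 × 781 mm
P3: ⌊781/2⌋ × 552 = 390 × 552 mm
P4: ⌊552/2⌋ × 390 = 276 × 390 mm

276 × 390 mm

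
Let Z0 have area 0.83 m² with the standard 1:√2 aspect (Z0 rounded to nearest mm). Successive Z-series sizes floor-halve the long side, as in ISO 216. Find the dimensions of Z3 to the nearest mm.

270 × 383 mm

Let Z0's short side be w mm. w · w√2 = 0.83 m² = 830,000 mm², so w ≈ 766.1 mm and w√2 ≈ 1083.4 mm → Z0 = 766 × 1083 mm.
Z1: ⌊1083/2⌋ × 766 = 541 × 766 mm
Z2: ⌊766/2⌋ × 541 = 383 × 541 mm
Z3: ⌊541/2⌋ × 383 = 270 × 383 mm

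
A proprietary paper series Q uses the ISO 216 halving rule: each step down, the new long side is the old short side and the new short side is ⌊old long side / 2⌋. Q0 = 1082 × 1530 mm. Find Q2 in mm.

541 × 765 mm

Q1: ⌊1530/2⌋ × 1082 = 765 × 1082 mm
Q2: ⌊1082/2⌋ × 765 = 541 × 765 mm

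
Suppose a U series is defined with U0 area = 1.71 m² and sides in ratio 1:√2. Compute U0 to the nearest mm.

Let the short side be w mm. Then w · w√2 = 1.71 m² = 1,710,000 mm².
w² = 1,710,000/√2, so w ≈ 1099.6 mm; long side = w√2 ≈ 1555.1 mm.

1100 × 1555 mm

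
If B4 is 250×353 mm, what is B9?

B5: ⌊353/2⌋ × 250 = 176 × 250 mm
B6: ⌊250/2⌋ × 176 = 125 × 176 mm
B7: ⌊176/2⌋ × 125 = 88 × 125 mm
B8: ⌊125/2⌋ × 88 = 62 × 88 mm
B9: ⌊88/2⌋ × 62 = 44 × 62 mm

44 × 62 mm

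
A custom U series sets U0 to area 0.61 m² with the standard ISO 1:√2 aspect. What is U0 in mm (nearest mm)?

Let the short side be w mm. Then w · w√2 = 0.61 m² = 610,000 mm².
w² = 610,000/√2, so w ≈ 656.8 mm; long side = w√2 ≈ 928.8 mm.

657 × 929 mm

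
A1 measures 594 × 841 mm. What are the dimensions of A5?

A2: ⌊841/2⌋ × 594 = 420 × 594 mm
A3: ⌊594/2⌋ × 420 = 297 × 420 mm
A4: ⌊420/2⌋ × 297 = 210 × 297 mm
A5: ⌊297/2⌋ × 210 = 148 × 210 mm

148 × 210 mm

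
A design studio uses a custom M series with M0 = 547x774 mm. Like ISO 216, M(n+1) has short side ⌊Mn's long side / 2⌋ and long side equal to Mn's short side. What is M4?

M1: ⌊774/2⌋ × 547 = 387 × 547 mm
M2: ⌊547/2⌋ × 387 = 273 × 387 mm
M3: ⌊387/2⌋ × 273 = 193 × 273 mm
M4: ⌊273/2⌋ × 193 = 136 × 193 mm

136 × 193 mm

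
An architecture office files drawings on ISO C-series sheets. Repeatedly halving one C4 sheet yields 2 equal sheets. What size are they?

C5

2 = 2^1, so 1 halving step.
C4 → C5 → … → C5 after 1 step.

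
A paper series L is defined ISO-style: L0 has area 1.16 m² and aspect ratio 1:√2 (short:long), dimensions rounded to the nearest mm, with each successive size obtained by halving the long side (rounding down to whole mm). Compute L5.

Let L0's short side be w mm. w · w√2 = 1.16 m² = 1,160,000 mm², so w ≈ 905.7 mm and w√2 ≈ 1280.8 mm → L0 = 906 × 1281 mm.
L1: ⌊1281/2⌋ × 906 = 640 × 906 mm
L2: ⌊906/2⌋ × 640 = 453 × 640 mm
L3: ⌊640/2⌋ × 453 = 320 × 453 mm
L4: ⌊453/2⌋ × 320 = 226 × 320 mm
L5: ⌊320/2⌋ × 226 = 160 × 226 mm

160 × 226 mm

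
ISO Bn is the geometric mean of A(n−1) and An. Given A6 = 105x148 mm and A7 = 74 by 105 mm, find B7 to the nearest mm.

Short side: √(105 · 74) = √7770 ≈ 88.1 → 88 mm
Long side: √(148 · 105) = √15540 ≈ 124.7 → 125 mm

88 × 125 mm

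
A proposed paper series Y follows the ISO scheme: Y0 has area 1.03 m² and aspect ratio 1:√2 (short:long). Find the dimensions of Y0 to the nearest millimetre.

Let the short side be w mm. Then w · w√2 = 1.03 m² = 1,030,000 mm².
w² = 1,030,000/√2, so w ≈ 853.4 mm; long side = w√2 ≈ 1206.9 mm.

853 × 1207 mm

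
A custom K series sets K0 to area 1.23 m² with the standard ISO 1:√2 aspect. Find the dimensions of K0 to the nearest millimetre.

933 × 1319 mm

Let the short side be w mm. Then w · w√2 = 1.23 m² = 1,230,000 mm².
w² = 1,230,000/√2, so w ≈ 932.6 mm; long side = w√2 ≈ 1318.9 mm.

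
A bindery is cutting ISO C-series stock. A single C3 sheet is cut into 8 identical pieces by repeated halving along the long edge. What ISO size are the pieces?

8 = 2^3, so 3 halving steps.
C3 → C4 → … → C6 after 3 steps.

C6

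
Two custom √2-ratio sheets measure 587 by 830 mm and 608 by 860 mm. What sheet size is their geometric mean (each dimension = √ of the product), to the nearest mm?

597 × 845 mm

Short side: √(587 · 608) = √356896 ≈ 597.4 → 597 mm
Long side: √(830 · 860) = √713800 ≈ 844.9 → 845 mm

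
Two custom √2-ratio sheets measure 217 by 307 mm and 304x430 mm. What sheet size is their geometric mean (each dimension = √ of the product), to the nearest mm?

257 × 363 mm

Short side: √(217 · 304) = √65968 ≈ 256.8 → 257 mm
Long side: √(307 · 430) = √132010 ≈ 363.3 → 363 mm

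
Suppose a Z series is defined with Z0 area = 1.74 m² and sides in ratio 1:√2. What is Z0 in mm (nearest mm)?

Let the short side be w mm. Then w · w√2 = 1.74 m² = 1,740,000 mm².
w² = 1,740,000/√2, so w ≈ 1109.2 mm; long side = w√2 ≈ 1568.7 mm.

1109 × 1569 mm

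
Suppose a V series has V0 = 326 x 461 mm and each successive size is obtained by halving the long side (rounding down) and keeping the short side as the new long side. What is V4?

V1: ⌊461/2⌋ × 326 = 230 × 326 mm
V2: ⌊326/2⌋ × 230 = 163 × 230 mm
V3: ⌊230/2⌋ × 163 = 115 × 163 mm
V4: ⌊163/2⌋ × 115 = 81 × 115 mm

81 × 115 mm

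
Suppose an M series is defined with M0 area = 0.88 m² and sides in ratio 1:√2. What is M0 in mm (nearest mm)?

Let the short side be w mm. Then w · w√2 = 0.88 m² = 880,000 mm².
w² = 880,000/√2, so w ≈ 788.8 mm; long side = w√2 ≈ 1115.6 mm.

789 × 1116 mm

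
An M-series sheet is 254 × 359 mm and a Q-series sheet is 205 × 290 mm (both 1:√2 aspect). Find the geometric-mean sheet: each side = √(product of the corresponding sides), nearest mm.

Short side: √(254 · 205) = √52070 ≈ 228.2 → 228 mm
Long side: √(359 · 290) = √104110 ≈ 322.7 → 323 mm

228 × 323 mm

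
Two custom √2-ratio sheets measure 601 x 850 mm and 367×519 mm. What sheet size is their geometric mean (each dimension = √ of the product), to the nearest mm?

470 × 664 mm

Short side: √(601 · 367) = √220567 ≈ 469.6 → 470 mm
Long side: √(850 · 519) = √441150 ≈ 664.2 → 664 mm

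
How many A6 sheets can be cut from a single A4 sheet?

Each ISO step halves the sheet: 1 × A4 → 2 × A5 → 4 × A6
From A4 to A6 is 2 halving steps: 2^2 = 4.

4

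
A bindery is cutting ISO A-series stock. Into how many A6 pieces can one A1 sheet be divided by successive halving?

32

A1 = 594 × 841 mm; A6 = 105 × 148 mm.
Each halving step doubles the count; 5 steps from A1 to A6.
2^5 = 32.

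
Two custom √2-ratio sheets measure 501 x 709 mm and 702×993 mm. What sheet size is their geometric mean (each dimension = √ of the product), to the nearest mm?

593 × 839 mm

Short side: √(501 · 702) = √351702 ≈ 593.0 → 593 mm
Long side: √(709 · 993) = √704037 ≈ 839.1 → 839 mm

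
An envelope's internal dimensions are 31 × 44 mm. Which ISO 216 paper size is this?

Aspect ratio 44/31 ≈ 1.419 — close to the ISO √2 ≈ 1.414.
In the B-series (B0 = 1000 × 1414 mm): B10 = 31 × 44 mm.

B10 (31 × 44 mm)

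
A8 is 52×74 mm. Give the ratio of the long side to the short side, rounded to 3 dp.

1.423

74 / 52 = 1.423
ISO 216 targets √2 ≈ 1.414; the +0.009 deviation is from mm rounding.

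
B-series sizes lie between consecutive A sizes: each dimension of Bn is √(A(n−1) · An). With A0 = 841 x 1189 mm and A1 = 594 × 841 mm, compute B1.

Short side: √(841 · 594) = √499554 ≈ 706.8 → 707 mm
Long side: √(1189 · 841) = √999949 ≈ 1000.0 → 1000 mm

707 × 1000 mm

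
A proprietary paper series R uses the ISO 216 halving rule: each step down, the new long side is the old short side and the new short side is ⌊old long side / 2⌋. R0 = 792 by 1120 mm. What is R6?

99 × 140 mm

R1: ⌊1120/2⌋ × 792 = 560 × 792 mm
R2: ⌊792/2⌋ × 560 = 396 × 560 mm
R3: ⌊560/2⌋ × 396 = 280 × 396 mm
R4: ⌊396/2⌋ × 280 = 198 × 280 mm
R5: ⌊280/2⌋ × 198 = 140 × 198 mm
R6: ⌊198/2⌋ × 140 = 99 × 140 mm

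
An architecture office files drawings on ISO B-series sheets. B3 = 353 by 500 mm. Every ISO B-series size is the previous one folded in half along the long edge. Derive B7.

88 × 125 mm

B4: ⌊500/2⌋ × 353 = 250 × 353 mm
B5: ⌊353/2⌋ × 250 = 176 × 250 mm
B6: ⌊250/2⌋ × 176 = 125 × 176 mm
B7: ⌊176/2⌋ × 125 = 88 × 125 mm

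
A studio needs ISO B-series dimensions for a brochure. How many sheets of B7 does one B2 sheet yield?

32

Each ISO step halves the sheet: 1 × B2 → 2 × B3 → 4 × B4 → 8 × B5 → …
From B2 to B7 is 5 halving steps: 2^5 = 32.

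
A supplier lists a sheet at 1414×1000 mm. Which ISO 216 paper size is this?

B0 (1000 × 1414 mm)

Aspect ratio 1414/1000 ≈ 1.414 — close to the ISO √2 ≈ 1.414.
In the B-series (B0 = 1000 × 1414 mm): B0 = 1000 × 1414 mm.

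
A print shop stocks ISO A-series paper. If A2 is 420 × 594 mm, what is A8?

52 × 74 mm

A3: ⌊594/2⌋ × 420 = 297 × 420 mm
A4: ⌊420/2⌋ × 297 = 210 × 297 mm
A5: ⌊297/2⌋ × 210 = 148 × 210 mm
A6: ⌊210/2⌋ × 148 = 105 × 148 mm
A7: ⌊148/2⌋ × 105 = 74 × 105 mm
A8: ⌊105/2⌋ × 74 = 52 × 74 mm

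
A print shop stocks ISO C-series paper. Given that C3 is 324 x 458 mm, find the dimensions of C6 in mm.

114 × 162 mm

C4: ⌊458/2⌋ × 324 = 229 × 324 mm
C5: ⌊324/2⌋ × 229 = 162 × 229 mm
C6: ⌊229/2⌋ × 162 = 114 × 162 mm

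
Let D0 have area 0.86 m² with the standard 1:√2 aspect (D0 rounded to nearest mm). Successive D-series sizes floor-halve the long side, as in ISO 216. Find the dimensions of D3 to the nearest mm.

Let D0's short side be w mm. w · w√2 = 0.86 m² = 860,000 mm², so w ≈ 779.8 mm and w√2 ≈ 1102.8 mm → D0 = 780 × 1103 mm.
D1: ⌊1103/2⌋ × 780 = 551 × 780 mm
D2: ⌊780/2⌋ × 551 = 390 × 551 mm
D3: ⌊551/2⌋ × 390 = 275 × 390 mm

275 × 390 mm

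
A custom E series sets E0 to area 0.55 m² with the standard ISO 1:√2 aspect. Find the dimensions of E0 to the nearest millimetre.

Let the short side be w mm. Then w · w√2 = 0.55 m² = 550,000 mm².
w² = 550,000/√2, so w ≈ 623.6 mm; long side = w√2 ≈ 881.9 mm.

624 × 882 mm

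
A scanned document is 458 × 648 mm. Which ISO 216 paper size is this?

C2 (458 × 648 mm)

Aspect ratio 648/458 ≈ 1.415 — close to the ISO √2 ≈ 1.414.
In the C-series (envelope sizes, between A and B): C2 = 458 × 648 mm.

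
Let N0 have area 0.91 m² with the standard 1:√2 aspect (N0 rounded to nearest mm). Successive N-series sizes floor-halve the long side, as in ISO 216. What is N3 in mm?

283 × 401 mm

Let N0's short side be w mm. w · w√2 = 0.91 m² = 910,000 mm², so w ≈ 802.2 mm and w√2 ≈ 1134.4 mm → N0 = 802 × 1134 mm.
N1: ⌊1134/2⌋ × 802 = 567 × 802 mm
N2: ⌊802/2⌋ × 567 = 401 × 567 mm
N3: ⌊567/2⌋ × 401 = 283 × 401 mm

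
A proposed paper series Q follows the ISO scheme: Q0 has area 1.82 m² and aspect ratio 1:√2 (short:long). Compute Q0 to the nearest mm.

Let the short side be w mm. Then w · w√2 = 1.82 m² = 1,820,000 mm².
w² = 1,820,000/√2, so w ≈ 1134.4 mm; long side = w√2 ≈ 1604.3 mm.

1134 × 1604 mm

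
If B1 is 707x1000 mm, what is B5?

176 × 250 mm

B2: ⌊1000/2⌋ × 707 = 500 × 707 mm
B3: ⌊707/2⌋ × 500 = 353 × 500 mm
B4: ⌊500/2⌋ × 353 = 250 × 353 mm
B5: ⌊353/2⌋ × 250 = 176 × 250 mm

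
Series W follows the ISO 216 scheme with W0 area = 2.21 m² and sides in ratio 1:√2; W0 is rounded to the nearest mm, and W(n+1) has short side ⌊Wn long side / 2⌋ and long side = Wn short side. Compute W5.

221 × 312 mm

Let W0's short side be w mm. w · w√2 = 2.21 m² = 2,210,000 mm², so w ≈ 1250.1 mm and w√2 ≈ 1767.9 mm → W0 = 1250 × 1768 mm.
W1: ⌊1768/2⌋ × 1250 = 884 × 1250 mm
W2: ⌊1250/2⌋ × 884 = 625 × 884 mm
W3: ⌊884/2⌋ × 625 = 442 × 625 mm
W4: ⌊625/2⌋ × 442 = 312 × 442 mm
W5: ⌊442/2⌋ × 312 = 221 × 312 mm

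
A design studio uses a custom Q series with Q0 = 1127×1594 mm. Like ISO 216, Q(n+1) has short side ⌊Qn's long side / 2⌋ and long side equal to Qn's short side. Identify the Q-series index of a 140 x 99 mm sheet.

Q0: 1127 × 1594 mm
Q1: 797 × 1127 mm
Q2: 563 × 797 mm
Q3: 398 × 563 mm
Q4: 281 × 398 mm
Q5: 199 × 281 mm
Q6: 140 × 199 mm
Q7: 99 × 140 mm
Q8: 70 × 99 mm
→ matches Q7.

Q7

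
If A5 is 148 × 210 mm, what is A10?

A6: ⌊210/2⌋ × 148 = 105 × 148 mm
A7: ⌊148/2⌋ × 105 = 74 × 105 mm
A8: ⌊105/2⌋ × 74 = 52 × 74 mm
A9: ⌊74/2⌋ × 52 = 37 × 52 mm
A10: ⌊52/2⌋ × 37 = 26 × 37 mm

26 × 37 mm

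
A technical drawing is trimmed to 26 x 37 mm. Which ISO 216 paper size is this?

A10 (26 × 37 mm)

Aspect ratio 37/26 ≈ 1.423 — close to the ISO √2 ≈ 1.414.
In the A-series (A0 area = 1 m²): A10 = 26 × 37 mm.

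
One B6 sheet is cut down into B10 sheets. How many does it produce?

B6 = 125 × 176 mm; B10 = 31 × 44 mm.
Each halving step doubles the count; 4 steps from B6 to B10.
2^4 = 16.

16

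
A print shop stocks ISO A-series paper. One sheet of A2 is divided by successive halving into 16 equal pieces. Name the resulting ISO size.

A6

16 = 2^4, so 4 halving steps.
A2 → A3 → … → A6 after 4 steps.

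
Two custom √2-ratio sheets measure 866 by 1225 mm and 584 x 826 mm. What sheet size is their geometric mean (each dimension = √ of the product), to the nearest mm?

711 × 1006 mm

Short side: √(866 · 584) = √505744 ≈ 711.2 → 711 mm
Long side: √(1225 · 826) = √1011850 ≈ 1005.9 → 1006 mm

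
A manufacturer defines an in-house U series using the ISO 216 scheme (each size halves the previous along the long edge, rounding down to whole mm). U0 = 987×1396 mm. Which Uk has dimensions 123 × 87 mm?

U7

U0: 987 × 1396 mm
U1: 698 × 987 mm
U2: 493 × 698 mm
U3: 349 × 493 mm
U4: 246 × 349 mm
U5: 174 × 246 mm
U6: 123 × 174 mm
U7: 87 × 123 mm
U8: 61 × 87 mm
→ matches U7.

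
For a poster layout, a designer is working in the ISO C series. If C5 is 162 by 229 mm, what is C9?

40 × 57 mm

C6: ⌊229/2⌋ × 162 = 114 × 162 mm
C7: ⌊162/2⌋ × 114 = 81 × 114 mm
C8: ⌊114/2⌋ × 81 = 57 × 81 mm
C9: ⌊81/2⌋ × 57 = 40 × 57 mm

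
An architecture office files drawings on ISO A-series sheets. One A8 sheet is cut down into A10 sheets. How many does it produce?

Each ISO step halves the sheet: 1 × A8 → 2 × A9 → 4 × A10
From A8 to A10 is 2 halving steps: 2^2 = 4.

4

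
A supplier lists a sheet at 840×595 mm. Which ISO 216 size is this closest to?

A1 (594 × 841 mm)

Aspect ratio 840/595 ≈ 1.412 — close to the ISO √2 ≈ 1.414.
In the A-series (A0 area = 1 m²): A1 = 594 × 841 mm.
Off by 2 mm total — nearest standard size.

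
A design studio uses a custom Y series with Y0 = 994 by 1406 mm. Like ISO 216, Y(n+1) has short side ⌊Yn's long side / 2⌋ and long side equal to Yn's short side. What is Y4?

Y1 = 703 × 994 mm (from Y0 by 1 halving).
Y2: ⌊994/2⌋ × 703 = 497 × 703 mm
Y3: ⌊703/2⌋ × 497 = 351 × 497 mm
Y4: ⌊497/2⌋ × 351 = 248 × 351 mm

248 × 351 mm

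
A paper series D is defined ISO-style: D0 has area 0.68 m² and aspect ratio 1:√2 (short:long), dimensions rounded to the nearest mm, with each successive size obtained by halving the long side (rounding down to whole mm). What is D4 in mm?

173 × 245 mm

Let D0's short side be w mm. w · w√2 = 0.68 m² = 680,000 mm², so w ≈ 693.4 mm and w√2 ≈ 980.6 mm → D0 = 693 × 981 mm.
D1: ⌊981/2⌋ × 693 = 490 × 693 mm
D2: ⌊693/2⌋ × 490 = 346 × 490 mm
D3: ⌊490/2⌋ × 346 = 245 × 346 mm
D4: ⌊346/2⌋ × 245 = 173 × 245 mm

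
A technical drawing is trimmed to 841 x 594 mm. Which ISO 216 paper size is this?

A1 (594 × 841 mm)

Aspect ratio 841/594 ≈ 1.416 — close to the ISO √2 ≈ 1.414.
In the A-series (A0 area = 1 m²): A1 = 594 × 841 mm.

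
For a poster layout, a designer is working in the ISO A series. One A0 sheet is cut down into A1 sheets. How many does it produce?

2

A0 = 841 × 1189 mm; A1 = 594 × 841 mm.
Each halving step doubles the count; 1 step from A0 to A1.
2^1 = 2.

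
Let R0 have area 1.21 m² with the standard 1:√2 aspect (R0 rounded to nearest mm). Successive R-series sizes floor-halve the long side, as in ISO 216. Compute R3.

327 × 462 mm

Let R0's short side be w mm. w · w√2 = 1.21 m² = 1,210,000 mm², so w ≈ 925.0 mm and w√2 ≈ 1308.1 mm → R0 = 925 × 1308 mm.
R1: ⌊1308/2⌋ × 925 = 654 × 925 mm
R2: ⌊925/2⌋ × 654 = 462 × 654 mm
R3: ⌊654/2⌋ × 462 = 327 × 462 mm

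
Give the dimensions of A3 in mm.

297 × 420 mm

A0 = 841 × 1189 mm (A0 has area 1 m², aspect 1:√2).
A1: ⌊1189/2⌋ × 841 = 594 × 841 mm
A2: ⌊841/2⌋ × 594 = 420 × 594 mm
A3: ⌊594/2⌋ × 420 = 297 × 420 mm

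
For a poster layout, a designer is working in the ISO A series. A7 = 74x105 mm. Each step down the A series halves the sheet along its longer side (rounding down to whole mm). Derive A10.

A8: ⌊105/2⌋ × 74 = 52 × 74 mm
A9: ⌊74/2⌋ × 52 = 37 × 52 mm
A10: ⌊52/2⌋ × 37 = 26 × 37 mm

26 × 37 mm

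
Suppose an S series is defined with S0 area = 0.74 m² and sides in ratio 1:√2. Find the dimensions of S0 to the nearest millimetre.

723 × 1023 mm

Let the short side be w mm. Then w · w√2 = 0.74 m² = 740,000 mm².
w² = 740,000/√2, so w ≈ 723.4 mm; long side = w√2 ≈ 1023.0 mm.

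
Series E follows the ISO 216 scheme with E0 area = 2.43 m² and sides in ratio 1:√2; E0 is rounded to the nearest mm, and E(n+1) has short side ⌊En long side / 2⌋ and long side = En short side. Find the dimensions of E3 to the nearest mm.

Let E0's short side be w mm. w · w√2 = 2.43 m² = 2,430,000 mm², so w ≈ 1310.8 mm and w√2 ≈ 1853.8 mm → E0 = 1311 × 1854 mm.
E1: ⌊1854/2⌋ × 1311 = 927 × 1311 mm
E2: ⌊1311/2⌋ × 927 = 655 × 927 mm
E3: ⌊927/2⌋ × 655 = 463 × 655 mm

463 × 655 mm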